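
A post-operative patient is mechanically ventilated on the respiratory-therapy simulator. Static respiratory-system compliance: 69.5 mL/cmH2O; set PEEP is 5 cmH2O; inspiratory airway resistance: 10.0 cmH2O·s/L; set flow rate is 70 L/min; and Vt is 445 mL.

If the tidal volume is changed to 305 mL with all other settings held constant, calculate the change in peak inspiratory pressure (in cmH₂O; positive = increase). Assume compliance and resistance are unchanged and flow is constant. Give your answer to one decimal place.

PIP = Vt/C + R·V̇ + PEEP (constant-flow equation of motion).
Only the elastic term changes: ΔPIP = ΔVt / C = (305 − 445) / 69.5 = -2.014 cmH2O.

-2.0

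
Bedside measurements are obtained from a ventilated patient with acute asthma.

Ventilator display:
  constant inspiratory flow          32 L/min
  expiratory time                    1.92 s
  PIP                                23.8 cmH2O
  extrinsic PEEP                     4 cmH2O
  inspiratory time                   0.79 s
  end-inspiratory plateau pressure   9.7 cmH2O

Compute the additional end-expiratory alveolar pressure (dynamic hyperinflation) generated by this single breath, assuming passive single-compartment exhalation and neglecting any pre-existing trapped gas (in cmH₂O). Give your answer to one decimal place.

Flow: 32 L/min ÷ 60 = 0.5333 L/s.
Vt = flow × Ti = 0.5333 L/s × 0.79 s × 1000 mL/L = 421.31 mL.
R = (PIP − Pplat)/V̇ = (23.8 − 9.7) / 0.5333 = 14.1/0.5333 = 26.439 cmH2O·s/L.
C = Vt/(Pplat − PEEP) = 421.31 / (9.7 − 4) = 421.31/5.7 = 73.914 mL/cmH2O.
τ = R × C = 26.439 × 0.07391 L/cmH2O = 1.954 s.
Fraction remaining = e^(−Te/τ) = e^(−1.92/1.954) = 0.3743; trapped volume = 421.31 × 0.3743 = 157.7 mL.
Additional alveolar pressure from trapping ≈ V_trapped / C = 157.7 / 73.914 = 2.134 cmH2O.

2.1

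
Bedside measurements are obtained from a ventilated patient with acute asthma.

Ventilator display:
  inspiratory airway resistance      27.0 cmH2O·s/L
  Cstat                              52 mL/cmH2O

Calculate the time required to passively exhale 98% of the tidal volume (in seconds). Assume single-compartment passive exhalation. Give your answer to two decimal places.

5.49

τ = R × C = 27.0 × 52 mL/cmH2O = 27.0 × 0.052 L/cmH2O = 1.404 s.
Exhaled fraction f = 1 − e^(−t/τ) → t = −τ·ln(1 − f) = −1.404·ln(0.02) = 5.492 s.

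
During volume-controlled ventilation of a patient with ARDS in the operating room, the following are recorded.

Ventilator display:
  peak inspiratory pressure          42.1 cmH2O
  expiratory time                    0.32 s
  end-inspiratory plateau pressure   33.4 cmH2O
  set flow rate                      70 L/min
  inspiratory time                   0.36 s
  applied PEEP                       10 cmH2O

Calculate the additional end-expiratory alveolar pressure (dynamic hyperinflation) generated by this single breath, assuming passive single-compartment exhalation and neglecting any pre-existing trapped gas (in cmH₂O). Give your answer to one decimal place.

2.1

Flow: 70 L/min ÷ 60 = 1.1667 L/s.
Vt = flow × Ti = 1.1667 L/s × 0.36 s × 1000 mL/L = 420.01 mL.
R = (PIP − Pplat)/V̇ = (42.1 − 33.4) / 1.1667 = 8.7/1.1667 = 7.457 cmH2O·s/L.
C = Vt/(Pplat − PEEP) = 420.01 / (33.4 − 10) = 420.01/23.4 = 17.949 mL/cmH2O.
τ = R × C = 7.457 × 0.01795 L/cmH2O = 0.1339 s.
Fraction remaining = e^(−Te/τ) = e^(−0.32/0.1339) = 0.09164; trapped volume = 420.01 × 0.09164 = 38.49 mL.
Additional alveolar pressure from trapping ≈ V_trapped / C = 38.49 / 17.949 = 2.144 cmH2O.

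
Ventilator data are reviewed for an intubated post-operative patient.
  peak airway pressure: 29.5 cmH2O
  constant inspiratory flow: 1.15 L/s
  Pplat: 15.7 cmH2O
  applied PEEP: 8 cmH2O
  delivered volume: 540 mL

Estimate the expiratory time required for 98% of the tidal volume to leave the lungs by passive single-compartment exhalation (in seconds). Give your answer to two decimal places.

R = (PIP − Pplat)/V̇ = (29.5 − 15.7) / 1.15 = 13.8/1.15 = 12.0 cmH2O·s/L.
C = Vt/(Pplat − PEEP) = 540.0 / (15.7 − 8) = 540.0/7.7 = 70.13 mL/cmH2O.
τ = R × C = 12.0 × 0.07013 L/cmH2O = 0.8416 s.
t = −τ·ln(1 − 0.98) = −0.8416·ln(0.02) = 3.292 s.

3.29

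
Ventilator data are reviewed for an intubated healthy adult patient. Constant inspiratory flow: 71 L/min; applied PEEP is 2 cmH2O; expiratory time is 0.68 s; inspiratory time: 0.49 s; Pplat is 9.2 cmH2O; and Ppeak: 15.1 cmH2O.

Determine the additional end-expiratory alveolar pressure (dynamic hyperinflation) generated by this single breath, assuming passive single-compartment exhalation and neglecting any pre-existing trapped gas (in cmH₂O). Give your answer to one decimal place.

1.3

Flow: 71 L/min ÷ 60 = 1.1833 L/s.
Vt = flow × Ti = 1.1833 L/s × 0.49 s × 1000 mL/L = 579.82 mL.
R = (PIP − Pplat)/V̇ = (15.1 − 9.2) / 1.1833 = 5.9/1.1833 = 4.986 cmH2O·s/L.
C = Vt/(Pplat − PEEP) = 579.82 / (9.2 − 2) = 579.82/7.2 = 80.531 mL/cmH2O.
τ = R × C = 4.986 × 0.08053 L/cmH2O = 0.4015 s.
Fraction remaining = e^(−Te/τ) = e^(−0.68/0.4015) = 0.1838; trapped volume = 579.82 × 0.1838 = 106.57 mL.
Additional alveolar pressure from trapping ≈ V_trapped / C = 106.57 / 80.531 = 1.323 cmH2O.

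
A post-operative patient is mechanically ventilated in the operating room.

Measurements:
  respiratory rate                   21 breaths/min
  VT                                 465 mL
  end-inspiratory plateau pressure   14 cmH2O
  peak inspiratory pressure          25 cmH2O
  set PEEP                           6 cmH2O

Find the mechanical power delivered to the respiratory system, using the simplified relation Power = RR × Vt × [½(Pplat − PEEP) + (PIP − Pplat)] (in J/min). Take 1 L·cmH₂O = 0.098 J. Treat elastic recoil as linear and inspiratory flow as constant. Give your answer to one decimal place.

Per-breath work = Vt × [½(Pplat−PEEP) + (PIP−Pplat)] = 0.465 × [0.5×8.0 + 11.0] = 0.465 × 15.0 = 6.975 L·cmH2O.
Power = 21 × 6.975 = 146.48 L·cmH2O/min.
× 0.098 J/(L·cmH2O) → 14.355 J/min.

14.4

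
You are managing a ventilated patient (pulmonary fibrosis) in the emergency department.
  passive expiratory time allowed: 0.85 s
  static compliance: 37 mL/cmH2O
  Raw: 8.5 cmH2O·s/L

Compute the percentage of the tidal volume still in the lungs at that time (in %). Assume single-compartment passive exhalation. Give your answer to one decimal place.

6.7

τ = R × C = 8.5 × 37 mL/cmH2O = 8.5 × 0.037 L/cmH2O = 0.3145 s.
Passive exhalation: V(t)/V₀ = e^(−t/τ) = e^(−0.85/0.3145) = 0.06702.
Fraction remaining = 0.06702 → 6.702%.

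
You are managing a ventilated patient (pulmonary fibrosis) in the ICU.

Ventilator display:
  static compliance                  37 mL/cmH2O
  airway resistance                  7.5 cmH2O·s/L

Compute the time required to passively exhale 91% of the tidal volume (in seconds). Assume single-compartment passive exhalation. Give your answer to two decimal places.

τ = R × C = 7.5 × 37 mL/cmH2O = 7.5 × 0.037 L/cmH2O = 0.2775 s.
Exhaled fraction f = 1 − e^(−t/τ) → t = −τ·ln(1 − f) = −0.2775·ln(0.09) = 0.6682 s.

0.67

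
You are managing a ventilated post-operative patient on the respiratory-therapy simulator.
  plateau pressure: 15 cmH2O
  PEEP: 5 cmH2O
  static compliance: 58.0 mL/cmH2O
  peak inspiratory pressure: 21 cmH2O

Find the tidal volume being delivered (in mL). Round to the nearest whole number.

580

Vt = Cstat × (Pplat − PEEP) = 58.0 × (15 − 5) = 58.0 × 10.0 = 580.0 mL.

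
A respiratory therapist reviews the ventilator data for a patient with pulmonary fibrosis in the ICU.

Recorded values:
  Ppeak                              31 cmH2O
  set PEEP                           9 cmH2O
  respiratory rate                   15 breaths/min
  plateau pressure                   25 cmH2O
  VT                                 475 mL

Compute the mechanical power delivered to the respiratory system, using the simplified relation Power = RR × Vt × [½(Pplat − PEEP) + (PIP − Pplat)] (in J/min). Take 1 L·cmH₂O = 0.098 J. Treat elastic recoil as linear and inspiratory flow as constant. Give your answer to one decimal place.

Per-breath work = Vt × [½(Pplat−PEEP) + (PIP−Pplat)] = 0.475 × [0.5×16.0 + 6.0] = 0.475 × 14.0 = 6.65 L·cmH2O.
Power = 15 × 6.65 = 99.75 L·cmH2O/min.
× 0.098 J/(L·cmH2O) → 9.776 J/min.

9.8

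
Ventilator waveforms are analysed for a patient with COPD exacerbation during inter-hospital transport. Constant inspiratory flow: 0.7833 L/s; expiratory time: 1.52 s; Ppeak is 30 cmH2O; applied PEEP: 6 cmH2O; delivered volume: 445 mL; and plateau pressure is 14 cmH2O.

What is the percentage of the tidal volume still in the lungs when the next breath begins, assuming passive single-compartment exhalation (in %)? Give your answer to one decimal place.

R = (PIP − Pplat)/V̇ = (30 − 14) / 0.7833 = 16.0/0.7833 = 20.426 cmH2O·s/L.
C = Vt/(Pplat − PEEP) = 445.0 / (14 − 6) = 445.0/8.0 = 55.625 mL/cmH2O.
τ = R × C = 20.426 × 0.05563 L/cmH2O = 1.136 s.
Fraction remaining at end-expiration = e^(−Te/τ) = e^(−1.52/1.136) = 0.2624 → 26.24%.

26.2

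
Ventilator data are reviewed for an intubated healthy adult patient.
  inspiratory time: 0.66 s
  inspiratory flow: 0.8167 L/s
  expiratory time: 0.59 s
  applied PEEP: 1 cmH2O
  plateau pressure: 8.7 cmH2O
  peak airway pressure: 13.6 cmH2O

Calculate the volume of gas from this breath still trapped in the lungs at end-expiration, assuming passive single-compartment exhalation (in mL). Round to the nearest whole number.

132

Vt = flow × Ti = 0.8167 L/s × 0.66 s × 1000 mL/L = 539.02 mL.
R = (PIP − Pplat)/V̇ = (13.6 − 8.7) / 0.8167 = 4.9/0.8167 = 6.0 cmH2O·s/L.
C = Vt/(Pplat − PEEP) = 539.02 / (8.7 − 1) = 539.02/7.7 = 70.003 mL/cmH2O.
τ = R × C = 6.0 × 0.07 L/cmH2O = 0.42 s.
Fraction remaining = e^(−Te/τ) = e^(−0.59/0.42) = 0.2454.
Trapped volume = 539.02 × 0.2454 = 132.28 mL.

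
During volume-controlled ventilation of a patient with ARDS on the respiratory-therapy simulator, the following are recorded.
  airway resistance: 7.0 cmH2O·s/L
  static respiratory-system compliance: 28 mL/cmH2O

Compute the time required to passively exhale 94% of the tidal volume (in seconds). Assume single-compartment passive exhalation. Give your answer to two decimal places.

τ = R × C = 7.0 × 28 mL/cmH2O = 7.0 × 0.028 L/cmH2O = 0.196 s.
Exhaled fraction f = 1 − e^(−t/τ) → t = −τ·ln(1 − f) = −0.196·ln(0.06) = 0.5514 s.

0.55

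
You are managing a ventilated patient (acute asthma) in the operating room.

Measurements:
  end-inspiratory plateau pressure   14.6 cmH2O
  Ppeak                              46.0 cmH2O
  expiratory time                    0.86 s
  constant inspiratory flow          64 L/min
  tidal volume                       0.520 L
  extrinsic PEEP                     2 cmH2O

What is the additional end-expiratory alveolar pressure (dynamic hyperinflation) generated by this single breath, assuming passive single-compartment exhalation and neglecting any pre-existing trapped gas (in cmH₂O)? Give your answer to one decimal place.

Flow: 64 L/min ÷ 60 = 1.0667 L/s.
R = (PIP − Pplat)/V̇ = (46.0 − 14.6) / 1.0667 = 31.4/1.0667 = 29.437 cmH2O·s/L.
C = Vt/(Pplat − PEEP) = 520.0 / (14.6 − 2) = 520.0/12.6 = 41.27 mL/cmH2O.
τ = R × C = 29.437 × 0.04127 L/cmH2O = 1.215 s.
Fraction remaining = e^(−Te/τ) = e^(−0.86/1.215) = 0.4927; trapped volume = 520.0 × 0.4927 = 256.2 mL.
Additional alveolar pressure from trapping ≈ V_trapped / C = 256.2 / 41.27 = 6.208 cmH2O.

6.2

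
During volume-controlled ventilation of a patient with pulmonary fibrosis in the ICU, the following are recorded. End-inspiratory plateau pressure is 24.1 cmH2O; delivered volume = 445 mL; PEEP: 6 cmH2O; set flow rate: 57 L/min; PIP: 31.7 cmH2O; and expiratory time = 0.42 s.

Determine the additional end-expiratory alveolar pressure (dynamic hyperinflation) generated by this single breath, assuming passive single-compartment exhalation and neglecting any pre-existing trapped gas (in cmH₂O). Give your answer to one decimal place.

2.1

Flow: 57 L/min ÷ 60 = 0.95 L/s.
R = (PIP − Pplat)/V̇ = (31.7 − 24.1) / 0.95 = 7.6/0.95 = 8.0 cmH2O·s/L.
C = Vt/(Pplat − PEEP) = 445.0 / (24.1 − 6) = 445.0/18.1 = 24.586 mL/cmH2O.
τ = R × C = 8.0 × 0.02459 L/cmH2O = 0.1967 s.
Fraction remaining = e^(−Te/τ) = e^(−0.42/0.1967) = 0.1182; trapped volume = 445.0 × 0.1182 = 52.599 mL.
Additional alveolar pressure from trapping ≈ V_trapped / C = 52.599 / 24.586 = 2.139 cmH2O.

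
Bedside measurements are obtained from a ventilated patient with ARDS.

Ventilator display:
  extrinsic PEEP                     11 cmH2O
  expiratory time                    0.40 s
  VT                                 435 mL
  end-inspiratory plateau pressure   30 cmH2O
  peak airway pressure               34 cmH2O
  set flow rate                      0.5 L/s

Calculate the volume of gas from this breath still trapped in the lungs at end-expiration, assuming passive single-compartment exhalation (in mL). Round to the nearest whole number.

R = (PIP − Pplat)/V̇ = (34 − 30) / 0.5 = 4.0/0.5 = 8.0 cmH2O·s/L.
C = Vt/(Pplat − PEEP) = 435.0 / (30 − 11) = 435.0/19.0 = 22.895 mL/cmH2O.
τ = R × C = 8.0 × 0.0229 L/cmH2O = 0.1832 s.
Fraction remaining = e^(−Te/τ) = e^(−0.40/0.1832) = 0.1127.
Trapped volume = 435.0 × 0.1127 = 49.025 mL.

49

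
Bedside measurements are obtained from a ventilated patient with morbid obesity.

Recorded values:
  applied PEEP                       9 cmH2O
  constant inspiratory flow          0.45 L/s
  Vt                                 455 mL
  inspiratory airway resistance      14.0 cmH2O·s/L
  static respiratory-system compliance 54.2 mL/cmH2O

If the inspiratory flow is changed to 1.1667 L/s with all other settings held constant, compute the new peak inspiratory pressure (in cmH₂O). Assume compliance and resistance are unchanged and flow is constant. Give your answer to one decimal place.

33.7

PIP = Vt/C + R·V̇ + PEEP (constant-flow equation of motion).
Only the resistive term changes: ΔPIP = R × ΔV̇ = 14.0 × (1.1667 − 0.45) = 14.0 × 0.7167 = 10.034 cmH2O.
Original PIP = 455/54.2 + 14.0×0.45 + 9 = 23.695 cmH2O; new PIP = 23.695 + (10.034) = 33.729 cmH2O.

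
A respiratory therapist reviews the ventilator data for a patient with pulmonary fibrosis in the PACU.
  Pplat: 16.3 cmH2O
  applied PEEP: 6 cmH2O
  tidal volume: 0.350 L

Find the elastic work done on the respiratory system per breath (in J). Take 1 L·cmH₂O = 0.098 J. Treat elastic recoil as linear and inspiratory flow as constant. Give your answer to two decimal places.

Elastic work ≈ ½ × (Pplat − PEEP) × Vt = 0.5 × (16.3 − 6) × 0.350 L = 0.5 × 10.3 × 0.350 = 1.803 L·cmH2O.
× 0.098 J/(L·cmH2O) → 0.1767 J.

0.18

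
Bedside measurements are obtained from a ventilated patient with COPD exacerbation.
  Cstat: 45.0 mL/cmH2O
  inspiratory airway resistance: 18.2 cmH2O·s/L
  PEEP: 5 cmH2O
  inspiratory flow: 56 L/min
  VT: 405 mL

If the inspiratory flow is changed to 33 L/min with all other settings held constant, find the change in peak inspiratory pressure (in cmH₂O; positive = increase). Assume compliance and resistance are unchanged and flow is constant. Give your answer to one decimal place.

-7.0

Flow: 56 L/min ÷ 60 = 0.9333 L/s.
New flow: 33 L/min ÷ 60 = 0.55 L/s.
PIP = Vt/C + R·V̇ + PEEP (constant-flow equation of motion).
Only the resistive term changes: ΔPIP = R × ΔV̇ = 18.2 × (0.55 − 0.9333) = 18.2 × -0.3833 = -6.976 cmH2O.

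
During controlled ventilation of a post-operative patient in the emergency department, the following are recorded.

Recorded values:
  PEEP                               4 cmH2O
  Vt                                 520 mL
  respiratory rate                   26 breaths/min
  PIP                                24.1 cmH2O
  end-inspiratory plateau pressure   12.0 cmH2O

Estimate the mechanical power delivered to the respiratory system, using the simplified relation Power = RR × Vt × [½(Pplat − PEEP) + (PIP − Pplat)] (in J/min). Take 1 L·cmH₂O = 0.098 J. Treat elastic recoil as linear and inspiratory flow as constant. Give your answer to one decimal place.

21.3

Per-breath work = Vt × [½(Pplat−PEEP) + (PIP−Pplat)] = 0.520 × [0.5×8.0 + 12.1] = 0.520 × 16.1 = 8.372 L·cmH2O.
Power = 26 × 8.372 = 217.67 L·cmH2O/min.
× 0.098 J/(L·cmH2O) → 21.332 J/min.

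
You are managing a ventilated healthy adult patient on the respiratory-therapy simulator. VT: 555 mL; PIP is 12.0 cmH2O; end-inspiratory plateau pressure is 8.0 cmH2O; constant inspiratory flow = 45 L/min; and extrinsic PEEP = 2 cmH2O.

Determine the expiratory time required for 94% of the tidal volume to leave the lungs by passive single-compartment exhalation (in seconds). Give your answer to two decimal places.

Flow: 45 L/min ÷ 60 = 0.75 L/s.
R = (PIP − Pplat)/V̇ = (12.0 − 8.0) / 0.75 = 4.0/0.75 = 5.333 cmH2O·s/L.
C = Vt/(Pplat − PEEP) = 555.0 / (8.0 − 2) = 555.0/6.0 = 92.5 mL/cmH2O.
τ = R × C = 5.333 × 0.0925 L/cmH2O = 0.4933 s.
t = −τ·ln(1 − 0.94) = −0.4933·ln(0.06) = 1.388 s.

1.39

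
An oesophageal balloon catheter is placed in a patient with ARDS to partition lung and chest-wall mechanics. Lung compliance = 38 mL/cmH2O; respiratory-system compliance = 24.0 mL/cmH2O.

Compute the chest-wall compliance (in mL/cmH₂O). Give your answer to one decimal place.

1/Ccw = 1/Crs − 1/CL.
1/Ccw = 1/24.0 − 1/38 = 0.01535.
Ccw = 65.147 mL/cmH2O.

65.1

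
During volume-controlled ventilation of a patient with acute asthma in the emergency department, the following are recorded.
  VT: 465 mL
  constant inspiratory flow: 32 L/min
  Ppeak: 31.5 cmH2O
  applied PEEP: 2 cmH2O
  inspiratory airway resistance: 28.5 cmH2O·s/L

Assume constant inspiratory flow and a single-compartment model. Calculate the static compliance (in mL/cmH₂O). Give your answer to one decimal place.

32.5

Flow: 32 L/min ÷ 60 = 0.5333 L/s.
Equation of motion (constant flow): PIP = Vt/C + R·V̇ + PEEP.
Vt/C = PIP − R·V̇ − PEEP = 31.5 − 28.5×0.5333 − 2 = 31.5 − 15.199 − 2 = 14.301 cmH2O.
C = Vt / 14.301 = 465 / 14.301 = 32.515 mL/cmH2O.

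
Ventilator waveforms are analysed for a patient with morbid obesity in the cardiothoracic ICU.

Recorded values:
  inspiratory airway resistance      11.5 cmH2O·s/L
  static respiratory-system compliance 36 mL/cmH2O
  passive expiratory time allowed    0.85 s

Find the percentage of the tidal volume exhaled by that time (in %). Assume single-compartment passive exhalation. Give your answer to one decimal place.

τ = R × C = 11.5 × 36 mL/cmH2O = 11.5 × 0.036 L/cmH2O = 0.414 s.
Passive exhalation: V(t)/V₀ = e^(−t/τ) = e^(−0.85/0.414) = 0.1283.
Fraction exhaled = 1 − 0.1283 = 0.8717 → 87.17%.

87.2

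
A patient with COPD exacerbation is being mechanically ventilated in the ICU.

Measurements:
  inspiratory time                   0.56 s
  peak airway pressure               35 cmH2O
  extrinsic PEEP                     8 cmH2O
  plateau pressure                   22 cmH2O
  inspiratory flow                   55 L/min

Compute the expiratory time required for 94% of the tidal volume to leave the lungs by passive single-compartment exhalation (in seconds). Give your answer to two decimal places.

Flow: 55 L/min ÷ 60 = 0.9167 L/s.
Vt = flow × Ti = 0.9167 L/s × 0.56 s × 1000 mL/L = 513.35 mL.
R = (PIP − Pplat)/V̇ = (35 − 22) / 0.9167 = 13.0/0.9167 = 14.181 cmH2O·s/L.
C = Vt/(Pplat − PEEP) = 513.35 / (22 − 8) = 513.35/14.0 = 36.668 mL/cmH2O.
τ = R × C = 14.181 × 0.03667 L/cmH2O = 0.52 s.
t = −τ·ln(1 − 0.94) = −0.52·ln(0.06) = 1.463 s.

1.46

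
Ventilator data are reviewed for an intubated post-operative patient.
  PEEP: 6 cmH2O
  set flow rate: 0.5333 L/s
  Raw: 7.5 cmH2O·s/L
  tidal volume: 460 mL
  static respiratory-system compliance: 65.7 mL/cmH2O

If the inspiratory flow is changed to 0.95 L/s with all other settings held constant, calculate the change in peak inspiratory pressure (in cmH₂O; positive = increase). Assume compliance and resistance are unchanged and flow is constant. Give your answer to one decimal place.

3.1

PIP = Vt/C + R·V̇ + PEEP (constant-flow equation of motion).
Only the resistive term changes: ΔPIP = R × ΔV̇ = 7.5 × (0.95 − 0.5333) = 7.5 × 0.4167 = 3.125 cmH2O.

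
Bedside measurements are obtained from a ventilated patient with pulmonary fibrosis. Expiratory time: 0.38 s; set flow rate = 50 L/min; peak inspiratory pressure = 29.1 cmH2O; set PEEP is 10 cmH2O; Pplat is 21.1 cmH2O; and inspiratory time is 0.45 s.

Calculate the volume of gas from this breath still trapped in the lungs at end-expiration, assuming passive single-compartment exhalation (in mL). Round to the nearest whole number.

Flow: 50 L/min ÷ 60 = 0.8333 L/s.
Vt = flow × Ti = 0.8333 L/s × 0.45 s × 1000 mL/L = 374.99 mL.
R = (PIP − Pplat)/V̇ = (29.1 − 21.1) / 0.8333 = 8.0/0.8333 = 9.6 cmH2O·s/L.
C = Vt/(Pplat − PEEP) = 374.99 / (21.1 − 10) = 374.99/11.1 = 33.783 mL/cmH2O.
τ = R × C = 9.6 × 0.03378 L/cmH2O = 0.3243 s.
Fraction remaining = e^(−Te/τ) = e^(−0.38/0.3243) = 0.3098.
Trapped volume = 374.99 × 0.3098 = 116.17 mL.

116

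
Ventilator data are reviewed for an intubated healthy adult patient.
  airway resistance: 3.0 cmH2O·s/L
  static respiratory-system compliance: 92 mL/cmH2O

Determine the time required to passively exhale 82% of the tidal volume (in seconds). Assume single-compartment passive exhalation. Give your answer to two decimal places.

0.47

τ = R × C = 3.0 × 92 mL/cmH2O = 3.0 × 0.092 L/cmH2O = 0.276 s.
Exhaled fraction f = 1 − e^(−t/τ) → t = −τ·ln(1 − f) = −0.276·ln(0.18) = 0.4733 s.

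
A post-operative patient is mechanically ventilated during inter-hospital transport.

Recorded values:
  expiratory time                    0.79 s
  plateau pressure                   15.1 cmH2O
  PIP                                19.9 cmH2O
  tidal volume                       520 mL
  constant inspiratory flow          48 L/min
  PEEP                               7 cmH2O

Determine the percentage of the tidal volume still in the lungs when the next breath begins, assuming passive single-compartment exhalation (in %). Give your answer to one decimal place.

12.9

Flow: 48 L/min ÷ 60 = 0.8 L/s.
R = (PIP − Pplat)/V̇ = (19.9 − 15.1) / 0.8 = 4.8/0.8 = 6.0 cmH2O·s/L.
C = Vt/(Pplat − PEEP) = 520.0 / (15.1 − 7) = 520.0/8.1 = 64.198 mL/cmH2O.
τ = R × C = 6.0 × 0.0642 L/cmH2O = 0.3852 s.
Fraction remaining at end-expiration = e^(−Te/τ) = e^(−0.79/0.3852) = 0.1286 → 12.86%.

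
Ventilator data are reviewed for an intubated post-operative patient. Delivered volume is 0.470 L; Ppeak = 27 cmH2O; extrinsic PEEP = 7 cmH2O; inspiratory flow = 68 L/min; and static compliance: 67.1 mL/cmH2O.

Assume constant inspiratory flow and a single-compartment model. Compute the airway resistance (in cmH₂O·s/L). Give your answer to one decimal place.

11.5

Flow: 68 L/min ÷ 60 = 1.1333 L/s.
Equation of motion (constant flow): PIP = Vt/C + R·V̇ + PEEP.
R·V̇ = PIP − Vt/C − PEEP = 27 − 470/67.1 − 7 = 27 − 7.004 − 7 = 12.996 cmH2O.
R = 12.996 / 1.1333 = 11.467 cmH2O·s/L.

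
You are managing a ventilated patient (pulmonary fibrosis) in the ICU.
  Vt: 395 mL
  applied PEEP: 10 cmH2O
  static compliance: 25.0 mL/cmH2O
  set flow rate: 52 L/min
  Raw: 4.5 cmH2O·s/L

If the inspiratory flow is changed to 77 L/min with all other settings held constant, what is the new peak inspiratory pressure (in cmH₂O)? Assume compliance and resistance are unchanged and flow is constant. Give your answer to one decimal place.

Flow: 52 L/min ÷ 60 = 0.8667 L/s.
New flow: 77 L/min ÷ 60 = 1.2833 L/s.
PIP = Vt/C + R·V̇ + PEEP (constant-flow equation of motion).
Only the resistive term changes: ΔPIP = R × ΔV̇ = 4.5 × (1.2833 − 0.8667) = 4.5 × 0.4166 = 1.875 cmH2O.
Original PIP = 395/25.0 + 4.5×0.8667 + 10 = 29.7 cmH2O; new PIP = 29.7 + (1.875) = 31.575 cmH2O.

31.6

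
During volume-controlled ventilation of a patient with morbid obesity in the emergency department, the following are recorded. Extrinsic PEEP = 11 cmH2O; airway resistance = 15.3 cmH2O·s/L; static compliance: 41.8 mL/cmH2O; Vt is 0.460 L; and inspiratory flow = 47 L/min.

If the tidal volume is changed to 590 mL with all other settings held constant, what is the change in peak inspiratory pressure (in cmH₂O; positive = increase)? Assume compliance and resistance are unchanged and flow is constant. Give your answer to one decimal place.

3.1

PIP = Vt/C + R·V̇ + PEEP (constant-flow equation of motion).
Only the elastic term changes: ΔPIP = ΔVt / C = (590 − 460) / 41.8 = 3.11 cmH2O.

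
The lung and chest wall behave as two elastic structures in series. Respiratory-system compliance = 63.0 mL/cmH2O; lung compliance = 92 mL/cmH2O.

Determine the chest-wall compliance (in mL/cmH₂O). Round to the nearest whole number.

200

1/Ccw = 1/Crs − 1/CL.
1/Ccw = 1/63.0 − 1/92 = 0.005003.
Ccw = 199.88 mL/cmH2O.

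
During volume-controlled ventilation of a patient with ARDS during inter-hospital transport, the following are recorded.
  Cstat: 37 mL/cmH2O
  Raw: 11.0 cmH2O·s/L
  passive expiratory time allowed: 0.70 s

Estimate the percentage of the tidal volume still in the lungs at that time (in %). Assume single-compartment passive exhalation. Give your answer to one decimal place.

τ = R × C = 11.0 × 37 mL/cmH2O = 11.0 × 0.037 L/cmH2O = 0.407 s.
Passive exhalation: V(t)/V₀ = e^(−t/τ) = e^(−0.70/0.407) = 0.1791.
Fraction remaining = 0.1791 → 17.91%.

17.9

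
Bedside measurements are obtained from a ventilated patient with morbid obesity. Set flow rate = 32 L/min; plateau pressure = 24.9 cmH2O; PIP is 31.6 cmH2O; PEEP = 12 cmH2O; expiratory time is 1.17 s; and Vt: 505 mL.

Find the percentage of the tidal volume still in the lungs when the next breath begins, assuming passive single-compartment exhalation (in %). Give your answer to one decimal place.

9.3

Flow: 32 L/min ÷ 60 = 0.5333 L/s.
R = (PIP − Pplat)/V̇ = (31.6 − 24.9) / 0.5333 = 6.7/0.5333 = 12.563 cmH2O·s/L.
C = Vt/(Pplat − PEEP) = 505.0 / (24.9 − 12) = 505.0/12.9 = 39.147 mL/cmH2O.
τ = R × C = 12.563 × 0.03915 L/cmH2O = 0.4918 s.
Fraction remaining at end-expiration = e^(−Te/τ) = e^(−1.17/0.4918) = 0.09264 → 9.264%.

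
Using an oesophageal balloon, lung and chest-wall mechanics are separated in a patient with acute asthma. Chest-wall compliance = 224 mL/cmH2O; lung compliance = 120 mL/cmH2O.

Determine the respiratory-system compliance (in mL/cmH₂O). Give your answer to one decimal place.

78.1

Lung and chest wall are elastances in series: 1/Crs = 1/CL + 1/Ccw.
1/Crs = 1/120 + 1/224 = 0.0128.
Crs = 78.125 mL/cmH2O.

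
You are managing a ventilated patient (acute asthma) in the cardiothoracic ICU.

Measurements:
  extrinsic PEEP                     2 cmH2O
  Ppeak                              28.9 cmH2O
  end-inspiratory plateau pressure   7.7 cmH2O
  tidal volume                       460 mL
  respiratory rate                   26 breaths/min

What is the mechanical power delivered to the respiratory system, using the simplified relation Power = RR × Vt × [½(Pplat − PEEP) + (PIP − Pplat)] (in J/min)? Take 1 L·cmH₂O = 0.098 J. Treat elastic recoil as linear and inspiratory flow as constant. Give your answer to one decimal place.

Per-breath work = Vt × [½(Pplat−PEEP) + (PIP−Pplat)] = 0.460 × [0.5×5.7 + 21.2] = 0.460 × 24.05 = 11.063 L·cmH2O.
Power = 26 × 11.063 = 287.64 L·cmH2O/min.
× 0.098 J/(L·cmH2O) → 28.189 J/min.

28.2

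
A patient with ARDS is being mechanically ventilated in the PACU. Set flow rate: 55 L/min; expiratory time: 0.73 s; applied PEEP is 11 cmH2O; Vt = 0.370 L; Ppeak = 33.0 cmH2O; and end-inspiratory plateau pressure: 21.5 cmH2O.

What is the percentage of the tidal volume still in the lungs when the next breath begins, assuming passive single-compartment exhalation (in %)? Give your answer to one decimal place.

Flow: 55 L/min ÷ 60 = 0.9167 L/s.
R = (PIP − Pplat)/V̇ = (33.0 − 21.5) / 0.9167 = 11.5/0.9167 = 12.545 cmH2O·s/L.
C = Vt/(Pplat − PEEP) = 370.0 / (21.5 − 11) = 370.0/10.5 = 35.238 mL/cmH2O.
τ = R × C = 12.545 × 0.03524 L/cmH2O = 0.4421 s.
Fraction remaining at end-expiration = e^(−Te/τ) = e^(−0.73/0.4421) = 0.1918 → 19.18%.

19.2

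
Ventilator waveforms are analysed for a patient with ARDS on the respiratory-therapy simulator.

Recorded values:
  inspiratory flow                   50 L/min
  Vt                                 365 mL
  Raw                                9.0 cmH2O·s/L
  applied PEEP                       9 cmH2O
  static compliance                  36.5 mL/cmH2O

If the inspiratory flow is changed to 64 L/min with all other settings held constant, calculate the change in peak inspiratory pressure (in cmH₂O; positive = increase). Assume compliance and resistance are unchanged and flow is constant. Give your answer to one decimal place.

2.1

Flow: 50 L/min ÷ 60 = 0.8333 L/s.
New flow: 64 L/min ÷ 60 = 1.0667 L/s.
PIP = Vt/C + R·V̇ + PEEP (constant-flow equation of motion).
Only the resistive term changes: ΔPIP = R × ΔV̇ = 9.0 × (1.0667 − 0.8333) = 9.0 × 0.2334 = 2.101 cmH2O.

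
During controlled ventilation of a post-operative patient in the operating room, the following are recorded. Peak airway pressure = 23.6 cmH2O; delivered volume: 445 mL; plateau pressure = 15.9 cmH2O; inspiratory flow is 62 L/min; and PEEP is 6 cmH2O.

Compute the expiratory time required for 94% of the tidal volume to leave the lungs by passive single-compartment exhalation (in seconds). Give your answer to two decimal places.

Flow: 62 L/min ÷ 60 = 1.0333 L/s.
R = (PIP − Pplat)/V̇ = (23.6 − 15.9) / 1.0333 = 7.7/1.0333 = 7.452 cmH2O·s/L.
C = Vt/(Pplat − PEEP) = 445.0 / (15.9 − 6) = 445.0/9.9 = 44.949 mL/cmH2O.
τ = R × C = 7.452 × 0.04495 L/cmH2O = 0.335 s.
t = −τ·ln(1 − 0.94) = −0.335·ln(0.06) = 0.9425 s.

0.94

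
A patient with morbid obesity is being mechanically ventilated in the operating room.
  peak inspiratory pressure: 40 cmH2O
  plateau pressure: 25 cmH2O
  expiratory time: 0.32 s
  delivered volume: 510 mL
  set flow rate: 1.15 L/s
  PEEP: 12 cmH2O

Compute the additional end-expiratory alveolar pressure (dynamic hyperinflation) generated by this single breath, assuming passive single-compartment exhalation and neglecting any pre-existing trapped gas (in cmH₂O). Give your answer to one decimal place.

R = (PIP − Pplat)/V̇ = (40 − 25) / 1.15 = 15.0/1.15 = 13.043 cmH2O·s/L.
C = Vt/(Pplat − PEEP) = 510.0 / (25 − 12) = 510.0/13.0 = 39.231 mL/cmH2O.
τ = R × C = 13.043 × 0.03923 L/cmH2O = 0.5117 s.
Fraction remaining = e^(−Te/τ) = e^(−0.32/0.5117) = 0.5351; trapped volume = 510.0 × 0.5351 = 272.9 mL.
Additional alveolar pressure from trapping ≈ V_trapped / C = 272.9 / 39.231 = 6.956 cmH2O.

7.0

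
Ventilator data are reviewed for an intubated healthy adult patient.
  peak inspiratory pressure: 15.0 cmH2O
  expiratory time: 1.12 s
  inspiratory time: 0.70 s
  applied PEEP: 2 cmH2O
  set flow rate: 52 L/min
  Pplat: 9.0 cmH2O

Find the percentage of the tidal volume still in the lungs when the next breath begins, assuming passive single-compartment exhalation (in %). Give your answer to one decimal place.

15.5

Flow: 52 L/min ÷ 60 = 0.8667 L/s.
Vt = flow × Ti = 0.8667 L/s × 0.70 s × 1000 mL/L = 606.69 mL.
R = (PIP − Pplat)/V̇ = (15.0 − 9.0) / 0.8667 = 6.0/0.8667 = 6.923 cmH2O·s/L.
C = Vt/(Pplat − PEEP) = 606.69 / (9.0 − 2) = 606.69/7.0 = 86.67 mL/cmH2O.
τ = R × C = 6.923 × 0.08667 L/cmH2O = 0.6 s.
Fraction remaining at end-expiration = e^(−Te/τ) = e^(−1.12/0.6) = 0.1546 → 15.46%.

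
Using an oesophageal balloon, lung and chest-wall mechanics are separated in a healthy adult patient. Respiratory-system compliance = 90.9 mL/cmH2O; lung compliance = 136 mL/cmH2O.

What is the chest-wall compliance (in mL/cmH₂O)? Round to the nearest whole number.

274

1/Ccw = 1/Crs − 1/CL.
1/Ccw = 1/90.9 − 1/136 = 0.003648.
Ccw = 274.12 mL/cmH2O.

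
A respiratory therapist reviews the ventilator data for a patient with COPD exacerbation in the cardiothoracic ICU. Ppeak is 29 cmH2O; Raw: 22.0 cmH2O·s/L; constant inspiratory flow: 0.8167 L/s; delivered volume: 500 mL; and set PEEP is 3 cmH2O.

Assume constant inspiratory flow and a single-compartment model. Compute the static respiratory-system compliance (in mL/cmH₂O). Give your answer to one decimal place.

Equation of motion (constant flow): PIP = Vt/C + R·V̇ + PEEP.
Vt/C = PIP − R·V̇ − PEEP = 29 − 22.0×0.8167 − 3 = 29 − 17.967 − 3 = 8.033 cmH2O.
C = Vt / 8.033 = 500 / 8.033 = 62.243 mL/cmH2O.

62.2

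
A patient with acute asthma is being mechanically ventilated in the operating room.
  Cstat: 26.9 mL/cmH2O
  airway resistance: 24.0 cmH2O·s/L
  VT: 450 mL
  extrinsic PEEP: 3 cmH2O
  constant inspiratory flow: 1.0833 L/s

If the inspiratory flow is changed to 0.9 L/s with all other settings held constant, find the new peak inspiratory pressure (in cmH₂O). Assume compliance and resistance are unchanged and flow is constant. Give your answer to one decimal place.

41.3

PIP = Vt/C + R·V̇ + PEEP (constant-flow equation of motion).
Only the resistive term changes: ΔPIP = R × ΔV̇ = 24.0 × (0.9 − 1.0833) = 24.0 × -0.1833 = -4.399 cmH2O.
Original PIP = 450/26.9 + 24.0×1.0833 + 3 = 45.728 cmH2O; new PIP = 45.728 + (-4.399) = 41.329 cmH2O.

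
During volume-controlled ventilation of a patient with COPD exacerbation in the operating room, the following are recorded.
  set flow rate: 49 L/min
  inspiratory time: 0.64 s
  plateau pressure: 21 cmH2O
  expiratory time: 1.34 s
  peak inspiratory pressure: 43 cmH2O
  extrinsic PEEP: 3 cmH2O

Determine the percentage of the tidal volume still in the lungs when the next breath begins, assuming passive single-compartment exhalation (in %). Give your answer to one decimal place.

18.0

Flow: 49 L/min ÷ 60 = 0.8167 L/s.
Vt = flow × Ti = 0.8167 L/s × 0.64 s × 1000 mL/L = 522.69 mL.
R = (PIP − Pplat)/V̇ = (43 − 21) / 0.8167 = 22.0/0.8167 = 26.938 cmH2O·s/L.
C = Vt/(Pplat − PEEP) = 522.69 / (21 − 3) = 522.69/18.0 = 29.038 mL/cmH2O.
τ = R × C = 26.938 × 0.02904 L/cmH2O = 0.7823 s.
Fraction remaining at end-expiration = e^(−Te/τ) = e^(−1.34/0.7823) = 0.1803 → 18.03%.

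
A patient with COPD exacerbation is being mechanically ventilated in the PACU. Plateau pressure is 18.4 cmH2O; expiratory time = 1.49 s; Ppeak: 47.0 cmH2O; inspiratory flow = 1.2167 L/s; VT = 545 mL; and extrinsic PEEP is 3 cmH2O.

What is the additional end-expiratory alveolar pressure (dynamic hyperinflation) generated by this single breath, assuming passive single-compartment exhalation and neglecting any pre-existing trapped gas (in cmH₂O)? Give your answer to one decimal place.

R = (PIP − Pplat)/V̇ = (47.0 − 18.4) / 1.2167 = 28.6/1.2167 = 23.506 cmH2O·s/L.
C = Vt/(Pplat − PEEP) = 545.0 / (18.4 − 3) = 545.0/15.4 = 35.39 mL/cmH2O.
τ = R × C = 23.506 × 0.03539 L/cmH2O = 0.8319 s.
Fraction remaining = e^(−Te/τ) = e^(−1.49/0.8319) = 0.1668; trapped volume = 545.0 × 0.1668 = 90.906 mL.
Additional alveolar pressure from trapping ≈ V_trapped / C = 90.906 / 35.39 = 2.569 cmH2O.

2.6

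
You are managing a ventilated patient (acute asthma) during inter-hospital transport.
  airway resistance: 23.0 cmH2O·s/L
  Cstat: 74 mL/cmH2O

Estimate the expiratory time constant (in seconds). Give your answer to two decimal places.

τ = R × C = 23.0 × 74 mL/cmH2O = 23.0 × 0.074 L/cmH2O = 1.702 s.

1.70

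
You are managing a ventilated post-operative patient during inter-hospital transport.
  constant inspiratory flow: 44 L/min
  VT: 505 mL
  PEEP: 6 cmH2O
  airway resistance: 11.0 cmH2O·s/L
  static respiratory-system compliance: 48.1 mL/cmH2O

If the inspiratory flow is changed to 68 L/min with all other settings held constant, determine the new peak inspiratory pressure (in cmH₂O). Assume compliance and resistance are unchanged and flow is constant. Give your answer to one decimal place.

Flow: 44 L/min ÷ 60 = 0.7333 L/s.
New flow: 68 L/min ÷ 60 = 1.1333 L/s.
PIP = Vt/C + R·V̇ + PEEP (constant-flow equation of motion).
Only the resistive term changes: ΔPIP = R × ΔV̇ = 11.0 × (1.1333 − 0.7333) = 11.0 × 0.4 = 4.4 cmH2O.
Original PIP = 505/48.1 + 11.0×0.7333 + 6 = 24.565 cmH2O; new PIP = 24.565 + (4.4) = 28.965 cmH2O.

29.0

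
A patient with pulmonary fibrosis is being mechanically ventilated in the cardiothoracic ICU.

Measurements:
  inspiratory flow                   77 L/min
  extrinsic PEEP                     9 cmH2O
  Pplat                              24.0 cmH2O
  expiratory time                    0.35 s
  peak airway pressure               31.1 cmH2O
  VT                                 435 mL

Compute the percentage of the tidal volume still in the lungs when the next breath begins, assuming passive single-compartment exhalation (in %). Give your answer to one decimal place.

Flow: 77 L/min ÷ 60 = 1.2833 L/s.
R = (PIP − Pplat)/V̇ = (31.1 − 24.0) / 1.2833 = 7.1/1.2833 = 5.533 cmH2O·s/L.
C = Vt/(Pplat − PEEP) = 435.0 / (24.0 − 9) = 435.0/15.0 = 29.0 mL/cmH2O.
τ = R × C = 5.533 × 0.029 L/cmH2O = 0.1605 s.
Fraction remaining at end-expiration = e^(−Te/τ) = e^(−0.35/0.1605) = 0.113 → 11.3%.

11.3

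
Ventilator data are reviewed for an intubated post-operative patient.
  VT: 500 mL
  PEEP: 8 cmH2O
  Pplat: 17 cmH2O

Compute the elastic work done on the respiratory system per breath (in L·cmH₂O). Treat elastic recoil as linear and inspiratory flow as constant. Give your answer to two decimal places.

2.25

Elastic work ≈ ½ × (Pplat − PEEP) × Vt = 0.5 × (17 − 8) × 0.500 L = 0.5 × 9.0 × 0.500 = 2.25 L·cmH2O.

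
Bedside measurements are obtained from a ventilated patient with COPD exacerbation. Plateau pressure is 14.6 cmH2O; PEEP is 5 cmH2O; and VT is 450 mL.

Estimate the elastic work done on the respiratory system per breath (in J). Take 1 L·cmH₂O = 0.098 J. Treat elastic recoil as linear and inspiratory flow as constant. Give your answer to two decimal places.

Elastic work ≈ ½ × (Pplat − PEEP) × Vt = 0.5 × (14.6 − 5) × 0.450 L = 0.5 × 9.6 × 0.450 = 2.16 L·cmH2O.
× 0.098 J/(L·cmH2O) → 0.2117 J.

0.21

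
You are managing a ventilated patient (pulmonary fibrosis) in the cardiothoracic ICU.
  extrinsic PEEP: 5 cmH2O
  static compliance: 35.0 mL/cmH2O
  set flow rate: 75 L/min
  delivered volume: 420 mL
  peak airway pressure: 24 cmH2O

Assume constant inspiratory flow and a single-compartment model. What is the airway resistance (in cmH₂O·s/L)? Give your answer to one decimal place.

Flow: 75 L/min ÷ 60 = 1.25 L/s.
Equation of motion (constant flow): PIP = Vt/C + R·V̇ + PEEP.
R·V̇ = PIP − Vt/C − PEEP = 24 − 420/35.0 − 5 = 24 − 12.0 − 5 = 7.0 cmH2O.
R = 7.0 / 1.25 = 5.6 cmH2O·s/L.

5.6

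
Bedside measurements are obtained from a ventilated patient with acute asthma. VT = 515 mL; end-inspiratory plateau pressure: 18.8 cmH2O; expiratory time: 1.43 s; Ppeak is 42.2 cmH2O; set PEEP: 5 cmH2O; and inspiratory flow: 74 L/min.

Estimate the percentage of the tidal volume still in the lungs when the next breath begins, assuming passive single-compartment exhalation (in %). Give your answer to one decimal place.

13.3

Flow: 74 L/min ÷ 60 = 1.2333 L/s.
R = (PIP − Pplat)/V̇ = (42.2 − 18.8) / 1.2333 = 23.4/1.2333 = 18.973 cmH2O·s/L.
C = Vt/(Pplat − PEEP) = 515.0 / (18.8 − 5) = 515.0/13.8 = 37.319 mL/cmH2O.
τ = R × C = 18.973 × 0.03732 L/cmH2O = 0.7081 s.
Fraction remaining at end-expiration = e^(−Te/τ) = e^(−1.43/0.7081) = 0.1327 → 13.27%.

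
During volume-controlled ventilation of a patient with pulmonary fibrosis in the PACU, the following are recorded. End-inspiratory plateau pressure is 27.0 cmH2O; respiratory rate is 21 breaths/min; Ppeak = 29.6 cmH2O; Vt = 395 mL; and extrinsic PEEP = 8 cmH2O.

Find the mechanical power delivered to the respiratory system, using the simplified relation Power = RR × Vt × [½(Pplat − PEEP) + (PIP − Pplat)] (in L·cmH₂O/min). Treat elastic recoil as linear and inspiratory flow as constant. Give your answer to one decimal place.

100.4

Per-breath work = Vt × [½(Pplat−PEEP) + (PIP−Pplat)] = 0.395 × [0.5×19.0 + 2.6] = 0.395 × 12.1 = 4.78 L·cmH2O.
Power = 21 × 4.78 = 100.38 L·cmH2O/min.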